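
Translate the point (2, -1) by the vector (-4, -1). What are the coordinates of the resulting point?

Translation by (-4, -1) (homogeneous matrix [[1, 0, -4], [0, 1, -1], [0, 0, 1]]):
x' = 2 + -4 = -2
y' = -1 + -1 = -2
Result: (-2, -2)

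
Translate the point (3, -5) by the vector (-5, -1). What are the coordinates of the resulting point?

Translation by (-5, -1) (homogeneous matrix [[1, 0, -5], [0, 1, -1], [0, 0, 1]]):
x' = 3 + -5 = -2
y' = -5 + -1 = -6
Result: (-2, -6)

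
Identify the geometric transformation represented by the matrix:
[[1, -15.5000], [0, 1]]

This matrix represents: horizontal shear with factor -15.5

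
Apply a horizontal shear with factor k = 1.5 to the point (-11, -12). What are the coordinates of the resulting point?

Shear matrix for horizontal shear with factor k = 1.5:
[[1, 1.50], [0, 1]]
Result: (-11, -12) → (-29, -12)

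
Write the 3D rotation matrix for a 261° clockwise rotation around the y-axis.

Rotation matrix for clockwise 261° around y-axis:
A clockwise rotation by 261° is a counterclockwise rotation by -261°.
cos(-261°) = -0.1564, sin(-261°) = 0.9877
Result: [[-0.1564, 0, 0.9877], [0, 1, 0], [-0.9877, 0, -0.1564]]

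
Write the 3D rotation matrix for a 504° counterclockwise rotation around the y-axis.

Rotation matrix for counterclockwise 504° around y-axis:
cos(504°) = -0.8090, sin(504°) = 0.5878
Result: [[-0.8090, 0, 0.5878], [0, 1, 0], [-0.5878, 0, -0.8090]]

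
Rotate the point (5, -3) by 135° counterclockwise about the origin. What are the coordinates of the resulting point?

Rotation matrix for 135°: [[cos 135°, -sin 135°], [sin 135°, cos 135°]] ≈ [[-0.707107, -0.707107], [0.707107, -0.707107]]
[[-0.707107, -0.707107], [0.707107, -0.707107]] × [5, -3]ᵀ ≈ [-1.4142, 5.6569]ᵀ
Result: (-1.4142, 5.6569)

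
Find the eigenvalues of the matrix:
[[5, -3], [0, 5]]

Characteristic equation: det(A - λI) = 0
λ² - (trace)λ + (det) = 0
trace = 5 + 5 = 10, det = (5)(5) - (-3)(0) = 25
λ² - (10)λ + (25) = 0
λ = (10 ± √((10)² - 4·(25))) / 2 = (10 ± √0) / 2
Solving: λ = 5, 5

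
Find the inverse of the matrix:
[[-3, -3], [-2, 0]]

For [[a,b],[c,d]], inverse = (1/det)·[[d,-b],[-c,a]]
det = (-3)(0) - (-3)(-2) = 0 - 6 = -6
Inverse = (1/-6)·[[0, 3], [2, -3]]
= [[0, -1/2], [-1/3, 1/2]]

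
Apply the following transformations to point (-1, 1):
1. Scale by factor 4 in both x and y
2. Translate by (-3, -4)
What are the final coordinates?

Step 1: Scale (-1, 1) by 4 → (-4, 4)
Step 2: Translate by (-3, -4) → (-7, 0)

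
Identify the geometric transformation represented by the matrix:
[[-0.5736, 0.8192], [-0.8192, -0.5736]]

This matrix represents: rotation by 235° counterclockwise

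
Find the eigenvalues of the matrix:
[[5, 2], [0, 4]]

Characteristic equation: det(A - λI) = 0
λ² - (trace)λ + (det) = 0
trace = 5 + 4 = 9, det = (5)(4) - (2)(0) = 20
λ² - (9)λ + (20) = 0
λ = (9 ± √((9)² - 4·(20))) / 2 = (9 ± √1) / 2
Solving: λ = 4, 5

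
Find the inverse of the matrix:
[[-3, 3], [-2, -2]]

For [[a,b],[c,d]], inverse = (1/det)·[[d,-b],[-c,a]]
det = (-3)(-2) - (3)(-2) = 6 - -6 = 12
Inverse = (1/12)·[[-2, -3], [2, -3]]
= [[-1/6, -1/4], [1/6, -1/4]]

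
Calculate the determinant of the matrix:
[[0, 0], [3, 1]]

For a 2×2 matrix [[a, b], [c, d]], det = ad - bc
det = (0)(1) - (0)(3) = 0 - 0 = 0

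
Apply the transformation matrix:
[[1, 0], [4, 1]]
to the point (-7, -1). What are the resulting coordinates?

Matrix multiplication:
[[1, 0], [4, 1]] × [-7, -1]ᵀ
= [(1)(-7) + (0)(-1), (4)(-7) + (1)(-1)]ᵀ
= [-7, -29]ᵀ
Result: (-7, -29)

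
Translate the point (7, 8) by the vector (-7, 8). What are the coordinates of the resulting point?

Translation by (-7, 8) (homogeneous matrix [[1, 0, -7], [0, 1, 8], [0, 0, 1]]):
x' = 7 + -7 = 0
y' = 8 + 8 = 16
Result: (0, 16)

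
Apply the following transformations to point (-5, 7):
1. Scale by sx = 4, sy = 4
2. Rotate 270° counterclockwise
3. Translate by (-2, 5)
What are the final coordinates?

Step 1: Scale → (-20, 28)
Step 2: Rotate 270° → (28, 20)
Step 3: Translate → (26, 25)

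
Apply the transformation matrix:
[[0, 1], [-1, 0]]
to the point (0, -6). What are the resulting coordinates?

Matrix multiplication:
[[0, 1], [-1, 0]] × [0, -6]ᵀ
= [(0)(0) + (1)(-6), (-1)(0) + (0)(-6)]ᵀ
= [-6, 0]ᵀ
Result: (-6, 0)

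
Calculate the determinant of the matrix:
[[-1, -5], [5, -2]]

For a 2×2 matrix [[a, b], [c, d]], det = ad - bc
det = (-1)(-2) - (-5)(5) = 2 - -25 = 27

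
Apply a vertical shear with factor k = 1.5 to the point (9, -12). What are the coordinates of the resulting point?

Shear matrix for vertical shear with factor k = 1.5:
[[1, 0], [1.50, 1]]
Result: (9, -12) → (9, 1.5)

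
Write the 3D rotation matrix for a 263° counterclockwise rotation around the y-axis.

Rotation matrix for counterclockwise 263° around y-axis:
cos(263°) = -0.1219, sin(263°) = -0.9925
Result: [[-0.1219, 0, -0.9925], [0, 1, 0], [0.9925, 0, -0.1219]]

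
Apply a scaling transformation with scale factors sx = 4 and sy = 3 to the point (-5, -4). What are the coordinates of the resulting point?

Scaling matrix:
[[4, 0], [0, 3]]
Result: (-5 × 4, -4 × 3) = (-20, -12)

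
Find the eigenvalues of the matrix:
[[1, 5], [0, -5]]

Characteristic equation: det(A - λI) = 0
λ² - (trace)λ + (det) = 0
trace = 1 + -5 = -4, det = (1)(-5) - (5)(0) = -5
λ² - (-4)λ + (-5) = 0
λ = (-4 ± √((-4)² - 4·(-5))) / 2 = (-4 ± √36) / 2
Solving: λ = -5, 1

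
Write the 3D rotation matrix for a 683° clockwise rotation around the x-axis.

Rotation matrix for clockwise 683° around x-axis:
A clockwise rotation by 683° is a counterclockwise rotation by -683°.
cos(-683°) = 0.7986, sin(-683°) = 0.6018
Result: [[1, 0, 0], [0, 0.7986, -0.6018], [0, 0.6018, 0.7986]]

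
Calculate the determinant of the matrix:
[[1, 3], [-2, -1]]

For a 2×2 matrix [[a, b], [c, d]], det = ad - bc
det = (1)(-1) - (3)(-2) = -1 - -6 = 5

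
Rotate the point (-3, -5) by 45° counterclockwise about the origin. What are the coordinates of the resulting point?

Rotation matrix for 45°: [[cos 45°, -sin 45°], [sin 45°, cos 45°]] ≈ [[0.707107, -0.707107], [0.707107, 0.707107]]
[[0.707107, -0.707107], [0.707107, 0.707107]] × [-3, -5]ᵀ ≈ [1.4142, -5.6569]ᵀ
Result: (1.4142, -5.6569)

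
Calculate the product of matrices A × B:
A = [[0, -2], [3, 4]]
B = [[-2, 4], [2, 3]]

Matrix multiplication:
C[0][0] = 0×-2 + -2×2 = -4
C[0][1] = 0×4 + -2×3 = -6
C[1][0] = 3×-2 + 4×2 = 2
C[1][1] = 3×4 + 4×3 = 24
Result: [[-4, -6], [2, 24]]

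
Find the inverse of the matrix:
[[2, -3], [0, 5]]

For [[a,b],[c,d]], inverse = (1/det)·[[d,-b],[-c,a]]
det = (2)(5) - (-3)(0) = 10 - 0 = 10
Inverse = (1/10)·[[5, 3], [0, 2]]
= [[1/2, 3/10], [0, 1/5]]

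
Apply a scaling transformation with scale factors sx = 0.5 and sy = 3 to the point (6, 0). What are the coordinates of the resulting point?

Scaling matrix:
[[0.50, 0], [0, 3]]
Result: (6 × 0.5, 0 × 3) = (3, 0)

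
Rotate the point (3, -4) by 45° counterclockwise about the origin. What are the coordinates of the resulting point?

Rotation matrix for 45°: [[cos 45°, -sin 45°], [sin 45°, cos 45°]] ≈ [[0.707107, -0.707107], [0.707107, 0.707107]]
[[0.707107, -0.707107], [0.707107, 0.707107]] × [3, -4]ᵀ ≈ [4.9497, -0.7071]ᵀ
Result: (4.9497, -0.7071)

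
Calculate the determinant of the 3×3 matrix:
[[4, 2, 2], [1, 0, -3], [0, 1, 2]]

Expansion along first row:
det = 4·det([[0,-3],[1,2]]) - 2·det([[1,-3],[0,2]]) + 2·det([[1,0],[0,1]])
    = 4·(0·2 - -3·1) - 2·(1·2 - -3·0) + 2·(1·1 - 0·0)
    = 4·3 - 2·2 + 2·1
    = 12 + -4 + 2 = 10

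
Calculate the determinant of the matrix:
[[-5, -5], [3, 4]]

For a 2×2 matrix [[a, b], [c, d]], det = ad - bc
det = (-5)(4) - (-5)(3) = -20 - -15 = -5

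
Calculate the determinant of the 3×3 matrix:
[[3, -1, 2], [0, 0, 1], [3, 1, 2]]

Expansion along first row:
det = 3·det([[0,1],[1,2]]) - -1·det([[0,1],[3,2]]) + 2·det([[0,0],[3,1]])
    = 3·(0·2 - 1·1) - -1·(0·2 - 1·3) + 2·(0·1 - 0·3)
    = 3·-1 - -1·-3 + 2·0
    = -3 + -3 + 0 = -6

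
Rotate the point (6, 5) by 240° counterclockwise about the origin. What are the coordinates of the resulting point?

Rotation matrix for 240°: [[cos 240°, -sin 240°], [sin 240°, cos 240°]] ≈ [[-0.500000, 0.866025], [-0.866025, -0.500000]]
[[-0.500000, 0.866025], [-0.866025, -0.500000]] × [6, 5]ᵀ ≈ [1.3301, -7.6962]ᵀ
Result: (1.3301, -7.6962)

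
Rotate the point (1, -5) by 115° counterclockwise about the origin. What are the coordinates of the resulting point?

Rotation matrix for 115°: [[cos 115°, -sin 115°], [sin 115°, cos 115°]] ≈ [[-0.422618, -0.906308], [0.906308, -0.422618]]
[[-0.422618, -0.906308], [0.906308, -0.422618]] × [1, -5]ᵀ ≈ [4.1089, 3.0194]ᵀ
Result: (4.1089, 3.0194)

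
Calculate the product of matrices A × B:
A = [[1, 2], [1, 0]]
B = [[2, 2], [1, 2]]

Matrix multiplication:
C[0][0] = 1×2 + 2×1 = 4
C[0][1] = 1×2 + 2×2 = 6
C[1][0] = 1×2 + 0×1 = 2
C[1][1] = 1×2 + 0×2 = 2
Result: [[4, 6], [2, 2]]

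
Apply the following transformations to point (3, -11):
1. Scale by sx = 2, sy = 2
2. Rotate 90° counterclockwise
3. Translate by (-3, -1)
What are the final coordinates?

Step 1: Scale → (6, -22)
Step 2: Rotate 90° → (22, 6)
Step 3: Translate → (19, 5)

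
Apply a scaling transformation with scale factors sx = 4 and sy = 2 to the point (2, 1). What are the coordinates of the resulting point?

Scaling matrix:
[[4, 0], [0, 2]]
Result: (2 × 4, 1 × 2) = (8, 2)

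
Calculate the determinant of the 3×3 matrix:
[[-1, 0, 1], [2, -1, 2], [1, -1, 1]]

Expansion along first row:
det = -1·det([[-1,2],[-1,1]]) - 0·det([[2,2],[1,1]]) + 1·det([[2,-1],[1,-1]])
    = -1·(-1·1 - 2·-1) - 0·(2·1 - 2·1) + 1·(2·-1 - -1·1)
    = -1·1 - 0·0 + 1·-1
    = -1 + 0 + -1 = -2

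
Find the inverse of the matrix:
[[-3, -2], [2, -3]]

For [[a,b],[c,d]], inverse = (1/det)·[[d,-b],[-c,a]]
det = (-3)(-3) - (-2)(2) = 9 - -4 = 13
Inverse = (1/13)·[[-3, 2], [-2, -3]]
= [[-3/13, 2/13], [-2/13, -3/13]]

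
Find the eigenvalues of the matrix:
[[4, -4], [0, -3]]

Characteristic equation: det(A - λI) = 0
λ² - (trace)λ + (det) = 0
trace = 4 + -3 = 1, det = (4)(-3) - (-4)(0) = -12
λ² - (1)λ + (-12) = 0
λ = (1 ± √((1)² - 4·(-12))) / 2 = (1 ± √49) / 2
Solving: λ = -3, 4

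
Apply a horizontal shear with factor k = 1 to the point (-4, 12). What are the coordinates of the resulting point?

Shear matrix for horizontal shear with factor k = 1:
[[1, 1], [0, 1]]
Result: (-4, 12) → (8, 12)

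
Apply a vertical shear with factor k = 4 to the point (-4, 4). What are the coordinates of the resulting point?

Shear matrix for vertical shear with factor k = 4:
[[1, 0], [4, 1]]
Result: (-4, 4) → (-4, -12)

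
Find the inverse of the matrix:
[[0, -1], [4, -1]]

For [[a,b],[c,d]], inverse = (1/det)·[[d,-b],[-c,a]]
det = (0)(-1) - (-1)(4) = 0 - -4 = 4
Inverse = (1/4)·[[-1, 1], [-4, 0]]
= [[-1/4, 1/4], [-1, 0]]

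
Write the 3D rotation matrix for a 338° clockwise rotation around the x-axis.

Rotation matrix for clockwise 338° around x-axis:
A clockwise rotation by 338° is a counterclockwise rotation by -338°.
cos(-338°) = 0.9272, sin(-338°) = 0.3746
Result: [[1, 0, 0], [0, 0.9272, -0.3746], [0, 0.3746, 0.9272]]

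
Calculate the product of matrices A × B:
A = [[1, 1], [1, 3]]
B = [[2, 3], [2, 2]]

Matrix multiplication:
C[0][0] = 1×2 + 1×2 = 4
C[0][1] = 1×3 + 1×2 = 5
C[1][0] = 1×2 + 3×2 = 8
C[1][1] = 1×3 + 3×2 = 9
Result: [[4, 5], [8, 9]]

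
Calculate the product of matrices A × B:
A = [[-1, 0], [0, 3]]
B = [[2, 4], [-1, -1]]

Matrix multiplication:
C[0][0] = -1×2 + 0×-1 = -2
C[0][1] = -1×4 + 0×-1 = -4
C[1][0] = 0×2 + 3×-1 = -3
C[1][1] = 0×4 + 3×-1 = -3
Result: [[-2, -4], [-3, -3]]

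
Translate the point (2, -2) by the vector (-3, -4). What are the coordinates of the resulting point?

Translation by (-3, -4) (homogeneous matrix [[1, 0, -3], [0, 1, -4], [0, 0, 1]]):
x' = 2 + -3 = -1
y' = -2 + -4 = -6
Result: (-1, -6)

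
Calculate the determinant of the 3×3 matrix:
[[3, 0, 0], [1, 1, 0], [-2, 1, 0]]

Expansion along first row:
det = 3·det([[1,0],[1,0]]) - 0·det([[1,0],[-2,0]]) + 0·det([[1,1],[-2,1]])
    = 3·(1·0 - 0·1) - 0·(1·0 - 0·-2) + 0·(1·1 - 1·-2)
    = 3·0 - 0·0 + 0·3
    = 0 + 0 + 0 = 0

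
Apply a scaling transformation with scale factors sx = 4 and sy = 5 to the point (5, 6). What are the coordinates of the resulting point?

Scaling matrix:
[[4, 0], [0, 5]]
Result: (5 × 4, 6 × 5) = (20, 30)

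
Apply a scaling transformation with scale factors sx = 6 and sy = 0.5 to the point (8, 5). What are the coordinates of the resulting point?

Scaling matrix:
[[6, 0], [0, 0.50]]
Result: (8 × 6, 5 × 0.5) = (48, 2.5)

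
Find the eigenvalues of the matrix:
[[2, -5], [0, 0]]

Characteristic equation: det(A - λI) = 0
λ² - (trace)λ + (det) = 0
trace = 2 + 0 = 2, det = (2)(0) - (-5)(0) = 0
λ² - (2)λ + (0) = 0
λ = (2 ± √((2)² - 4·(0))) / 2 = (2 ± √4) / 2
Solving: λ = 0, 2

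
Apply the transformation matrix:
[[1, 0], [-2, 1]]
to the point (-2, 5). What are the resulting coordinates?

Matrix multiplication:
[[1, 0], [-2, 1]] × [-2, 5]ᵀ
= [(1)(-2) + (0)(5), (-2)(-2) + (1)(5)]ᵀ
= [-2, 9]ᵀ
Result: (-2, 9)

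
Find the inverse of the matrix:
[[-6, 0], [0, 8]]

For [[a,b],[c,d]], inverse = (1/det)·[[d,-b],[-c,a]]
det = (-6)(8) - (0)(0) = -48 - 0 = -48
Inverse = (1/-48)·[[8, 0], [0, -6]]
= [[-1/6, 0], [0, 1/8]]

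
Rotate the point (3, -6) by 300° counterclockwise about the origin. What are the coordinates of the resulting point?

Rotation matrix for 300°: [[cos 300°, -sin 300°], [sin 300°, cos 300°]] ≈ [[0.500000, 0.866025], [-0.866025, 0.500000]]
[[0.500000, 0.866025], [-0.866025, 0.500000]] × [3, -6]ᵀ ≈ [-3.6962, -5.5981]ᵀ
Result: (-3.6962, -5.5981)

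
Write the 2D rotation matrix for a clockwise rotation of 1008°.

Rotation matrix formula: [[cos θ, -sin θ], [sin θ, cos θ]]
A clockwise rotation by 1008° is equivalent to a counterclockwise rotation by -1008°.
For θ = -1008°:
cos(-1008°) = 0.3090
sin(-1008°) = 0.9511
Result: [[0.3090, -0.9511], [0.9511, 0.3090]]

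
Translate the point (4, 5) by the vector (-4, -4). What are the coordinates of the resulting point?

Translation by (-4, -4) (homogeneous matrix [[1, 0, -4], [0, 1, -4], [0, 0, 1]]):
x' = 4 + -4 = 0
y' = 5 + -4 = 1
Result: (0, 1)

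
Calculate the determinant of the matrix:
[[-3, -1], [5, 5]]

For a 2×2 matrix [[a, b], [c, d]], det = ad - bc
det = (-3)(5) - (-1)(5) = -15 - -5 = -10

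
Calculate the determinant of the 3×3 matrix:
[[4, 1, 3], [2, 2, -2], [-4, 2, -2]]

Expansion along first row:
det = 4·det([[2,-2],[2,-2]]) - 1·det([[2,-2],[-4,-2]]) + 3·det([[2,2],[-4,2]])
    = 4·(2·-2 - -2·2) - 1·(2·-2 - -2·-4) + 3·(2·2 - 2·-4)
    = 4·0 - 1·-12 + 3·12
    = 0 + 12 + 36 = 48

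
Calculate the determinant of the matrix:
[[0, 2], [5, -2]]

For a 2×2 matrix [[a, b], [c, d]], det = ad - bc
det = (0)(-2) - (2)(5) = 0 - 10 = -10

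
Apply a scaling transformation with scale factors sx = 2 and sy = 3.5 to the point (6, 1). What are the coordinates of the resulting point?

Scaling matrix:
[[2, 0], [0, 3.50]]
Result: (6 × 2, 1 × 3.5) = (12, 3.5)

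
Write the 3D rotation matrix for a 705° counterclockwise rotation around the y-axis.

Rotation matrix for counterclockwise 705° around y-axis:
cos(705°) = 0.9659, sin(705°) = -0.2588
Result: [[0.9659, 0, -0.2588], [0, 1, 0], [0.2588, 0, 0.9659]]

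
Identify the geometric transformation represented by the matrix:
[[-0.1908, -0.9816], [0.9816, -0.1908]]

This matrix represents: rotation by 101° counterclockwise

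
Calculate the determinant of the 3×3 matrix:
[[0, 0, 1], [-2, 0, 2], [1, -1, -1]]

Expansion along first row:
det = 0·det([[0,2],[-1,-1]]) - 0·det([[-2,2],[1,-1]]) + 1·det([[-2,0],[1,-1]])
    = 0·(0·-1 - 2·-1) - 0·(-2·-1 - 2·1) + 1·(-2·-1 - 0·1)
    = 0·2 - 0·0 + 1·2
    = 0 + 0 + 2 = 2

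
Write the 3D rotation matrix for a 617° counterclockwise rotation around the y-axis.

Rotation matrix for counterclockwise 617° around y-axis:
cos(617°) = -0.2250, sin(617°) = -0.9744
Result: [[-0.2250, 0, -0.9744], [0, 1, 0], [0.9744, 0, -0.2250]]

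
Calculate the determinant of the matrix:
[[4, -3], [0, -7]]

For a 2×2 matrix [[a, b], [c, d]], det = ad - bc
det = (4)(-7) - (-3)(0) = -28 - 0 = -28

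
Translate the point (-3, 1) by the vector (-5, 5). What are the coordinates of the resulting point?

Translation by (-5, 5) (homogeneous matrix [[1, 0, -5], [0, 1, 5], [0, 0, 1]]):
x' = -3 + -5 = -8
y' = 1 + 5 = 6
Result: (-8, 6)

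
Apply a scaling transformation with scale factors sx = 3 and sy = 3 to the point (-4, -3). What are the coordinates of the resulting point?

Scaling matrix:
[[3, 0], [0, 3]]
Result: (-4 × 3, -3 × 3) = (-12, -9)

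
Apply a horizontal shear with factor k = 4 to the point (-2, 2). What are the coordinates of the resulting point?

Shear matrix for horizontal shear with factor k = 4:
[[1, 4], [0, 1]]
Result: (-2, 2) → (6, 2)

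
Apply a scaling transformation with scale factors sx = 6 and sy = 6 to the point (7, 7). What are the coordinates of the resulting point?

Scaling matrix:
[[6, 0], [0, 6]]
Result: (7 × 6, 7 × 6) = (42, 42)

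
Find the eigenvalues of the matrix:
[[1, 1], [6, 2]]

Characteristic equation: det(A - λI) = 0
λ² - (trace)λ + (det) = 0
trace = 1 + 2 = 3, det = (1)(2) - (1)(6) = -4
λ² - (3)λ + (-4) = 0
λ = (3 ± √((3)² - 4·(-4))) / 2 = (3 ± √25) / 2
Solving: λ = -1, 4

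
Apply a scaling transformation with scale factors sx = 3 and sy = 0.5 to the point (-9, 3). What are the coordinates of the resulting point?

Scaling matrix:
[[3, 0], [0, 0.50]]
Result: (-9 × 3, 3 × 0.5) = (-27, 1.5)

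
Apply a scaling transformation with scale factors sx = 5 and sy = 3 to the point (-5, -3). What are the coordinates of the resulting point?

Scaling matrix:
[[5, 0], [0, 3]]
Result: (-5 × 5, -3 × 3) = (-25, -9)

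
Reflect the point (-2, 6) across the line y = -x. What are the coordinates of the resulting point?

Reflection across line y = -x: (-2, 6) → (-6, 2)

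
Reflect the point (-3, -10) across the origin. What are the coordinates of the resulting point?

Reflection across origin: (-3, -10) → (3, 10)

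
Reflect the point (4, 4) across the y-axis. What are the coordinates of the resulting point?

Reflection across y-axis: (4, 4) → (-4, 4)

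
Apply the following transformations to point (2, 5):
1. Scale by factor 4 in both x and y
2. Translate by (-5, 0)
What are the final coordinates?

Step 1: Scale (2, 5) by 4 → (8, 20)
Step 2: Translate by (-5, 0) → (3, 20)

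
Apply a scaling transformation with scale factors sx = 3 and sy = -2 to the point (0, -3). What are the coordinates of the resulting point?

Scaling matrix:
[[3, 0], [0, -2]]
Result: (0 × 3, -3 × -2) = (0, 6)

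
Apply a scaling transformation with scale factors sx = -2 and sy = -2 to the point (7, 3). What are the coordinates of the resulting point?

Scaling matrix:
[[-2, 0], [0, -2]]
Result: (7 × -2, 3 × -2) = (-14, -6)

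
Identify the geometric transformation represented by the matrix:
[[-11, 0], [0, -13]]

This matrix represents: non-uniform scaling by sx = -11, sy = -13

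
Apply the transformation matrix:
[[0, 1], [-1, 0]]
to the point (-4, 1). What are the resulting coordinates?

Matrix multiplication:
[[0, 1], [-1, 0]] × [-4, 1]ᵀ
= [(0)(-4) + (1)(1), (-1)(-4) + (0)(1)]ᵀ
= [1, 4]ᵀ
Result: (1, 4)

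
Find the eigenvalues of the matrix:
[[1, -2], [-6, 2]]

Characteristic equation: det(A - λI) = 0
λ² - (trace)λ + (det) = 0
trace = 1 + 2 = 3, det = (1)(2) - (-2)(-6) = -10
λ² - (3)λ + (-10) = 0
λ = (3 ± √((3)² - 4·(-10))) / 2 = (3 ± √49) / 2
Solving: λ = -2, 5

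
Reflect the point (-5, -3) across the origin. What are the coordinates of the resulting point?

Reflection across origin: (-5, -3) → (5, 3)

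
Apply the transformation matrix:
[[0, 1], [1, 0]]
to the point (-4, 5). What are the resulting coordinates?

Matrix multiplication:
[[0, 1], [1, 0]] × [-4, 5]ᵀ
= [(0)(-4) + (1)(5), (1)(-4) + (0)(5)]ᵀ
= [5, -4]ᵀ
Result: (5, -4)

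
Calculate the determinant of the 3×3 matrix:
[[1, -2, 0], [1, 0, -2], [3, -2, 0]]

Expansion along first row:
det = 1·det([[0,-2],[-2,0]]) - -2·det([[1,-2],[3,0]]) + 0·det([[1,0],[3,-2]])
    = 1·(0·0 - -2·-2) - -2·(1·0 - -2·3) + 0·(1·-2 - 0·3)
    = 1·-4 - -2·6 + 0·-2
    = -4 + 12 + 0 = 8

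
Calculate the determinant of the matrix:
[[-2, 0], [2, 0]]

For a 2×2 matrix [[a, b], [c, d]], det = ad - bc
det = (-2)(0) - (0)(2) = 0 - 0 = 0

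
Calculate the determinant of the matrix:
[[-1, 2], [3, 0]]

For a 2×2 matrix [[a, b], [c, d]], det = ad - bc
det = (-1)(0) - (2)(3) = 0 - 6 = -6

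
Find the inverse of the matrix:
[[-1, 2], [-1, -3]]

For [[a,b],[c,d]], inverse = (1/det)·[[d,-b],[-c,a]]
det = (-1)(-3) - (2)(-1) = 3 - -2 = 5
Inverse = (1/5)·[[-3, -2], [1, -1]]
= [[-3/5, -2/5], [1/5, -1/5]]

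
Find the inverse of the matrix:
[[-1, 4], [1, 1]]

For [[a,b],[c,d]], inverse = (1/det)·[[d,-b],[-c,a]]
det = (-1)(1) - (4)(1) = -1 - 4 = -5
Inverse = (1/-5)·[[1, -4], [-1, -1]]
= [[-1/5, 4/5], [1/5, 1/5]]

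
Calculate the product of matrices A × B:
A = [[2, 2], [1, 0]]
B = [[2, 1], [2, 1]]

Matrix multiplication:
C[0][0] = 2×2 + 2×2 = 8
C[0][1] = 2×1 + 2×1 = 4
C[1][0] = 1×2 + 0×2 = 2
C[1][1] = 1×1 + 0×1 = 1
Result: [[8, 4], [2, 1]]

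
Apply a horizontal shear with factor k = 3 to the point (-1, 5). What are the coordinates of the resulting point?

Shear matrix for horizontal shear with factor k = 3:
[[1, 3], [0, 1]]
Result: (-1, 5) → (14, 5)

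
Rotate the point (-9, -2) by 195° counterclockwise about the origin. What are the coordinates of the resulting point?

Rotation matrix for 195°: [[cos 195°, -sin 195°], [sin 195°, cos 195°]] ≈ [[-0.965926, 0.258819], [-0.258819, -0.965926]]
[[-0.965926, 0.258819], [-0.258819, -0.965926]] × [-9, -2]ᵀ ≈ [8.1757, 4.2612]ᵀ
Result: (8.1757, 4.2612)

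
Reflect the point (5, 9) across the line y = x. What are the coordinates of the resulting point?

Reflection across line y = x: (5, 9) → (9, 5)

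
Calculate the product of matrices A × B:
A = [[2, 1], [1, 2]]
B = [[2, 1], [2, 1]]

Matrix multiplication:
C[0][0] = 2×2 + 1×2 = 6
C[0][1] = 2×1 + 1×1 = 3
C[1][0] = 1×2 + 2×2 = 6
C[1][1] = 1×1 + 2×1 = 3
Result: [[6, 3], [6, 3]]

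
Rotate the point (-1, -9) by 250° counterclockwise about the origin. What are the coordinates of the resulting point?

Rotation matrix for 250°: [[cos 250°, -sin 250°], [sin 250°, cos 250°]] ≈ [[-0.342020, 0.939693], [-0.939693, -0.342020]]
[[-0.342020, 0.939693], [-0.939693, -0.342020]] × [-1, -9]ᵀ ≈ [-8.1152, 4.0179]ᵀ
Result: (-8.1152, 4.0179)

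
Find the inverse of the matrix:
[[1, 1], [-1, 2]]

For [[a,b],[c,d]], inverse = (1/det)·[[d,-b],[-c,a]]
det = (1)(2) - (1)(-1) = 2 - -1 = 3
Inverse = (1/3)·[[2, -1], [1, 1]]
= [[2/3, -1/3], [1/3, 1/3]]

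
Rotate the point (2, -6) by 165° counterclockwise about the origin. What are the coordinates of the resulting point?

Rotation matrix for 165°: [[cos 165°, -sin 165°], [sin 165°, cos 165°]] ≈ [[-0.965926, -0.258819], [0.258819, -0.965926]]
[[-0.965926, -0.258819], [0.258819, -0.965926]] × [2, -6]ᵀ ≈ [-0.3789, 6.3132]ᵀ
Result: (-0.3789, 6.3132)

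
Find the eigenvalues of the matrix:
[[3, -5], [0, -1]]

Characteristic equation: det(A - λI) = 0
λ² - (trace)λ + (det) = 0
trace = 3 + -1 = 2, det = (3)(-1) - (-5)(0) = -3
λ² - (2)λ + (-3) = 0
λ = (2 ± √((2)² - 4·(-3))) / 2 = (2 ± √16) / 2
Solving: λ = -1, 3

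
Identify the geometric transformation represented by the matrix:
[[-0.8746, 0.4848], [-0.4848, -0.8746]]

This matrix represents: rotation by 209° counterclockwise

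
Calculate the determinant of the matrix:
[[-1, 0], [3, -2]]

For a 2×2 matrix [[a, b], [c, d]], det = ad - bc
det = (-1)(-2) - (0)(3) = 2 - 0 = 2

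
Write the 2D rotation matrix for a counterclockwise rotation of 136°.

Rotation matrix formula: [[cos θ, -sin θ], [sin θ, cos θ]]
For θ = 136°:
cos(136°) = -0.7193
sin(136°) = 0.6947
Result: [[-0.7193, -0.6947], [0.6947, -0.7193]]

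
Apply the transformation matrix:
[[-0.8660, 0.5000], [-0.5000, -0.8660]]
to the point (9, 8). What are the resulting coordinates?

Matrix multiplication:
[[-0.8660, 0.5000], [-0.5000, -0.8660]] × [9, 8]ᵀ
= [(-0.8660)(9) + (0.5000)(8), (-0.5000)(9) + (-0.8660)(8)]ᵀ
= [-3.7940, -11.4280]ᵀ
Result: (-3.7940, -11.4280)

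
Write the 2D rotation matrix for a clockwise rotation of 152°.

Rotation matrix formula: [[cos θ, -sin θ], [sin θ, cos θ]]
A clockwise rotation by 152° is equivalent to a counterclockwise rotation by -152°.
For θ = -152°:
cos(-152°) = -0.8829
sin(-152°) = -0.4695
Result: [[-0.8829, 0.4695], [-0.4695, -0.8829]]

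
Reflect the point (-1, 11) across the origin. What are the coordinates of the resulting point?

Reflection across origin: (-1, 11) → (1, -11)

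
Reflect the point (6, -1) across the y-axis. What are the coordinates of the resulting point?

Reflection across y-axis: (6, -1) → (-6, -1)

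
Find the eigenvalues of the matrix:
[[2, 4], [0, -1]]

Characteristic equation: det(A - λI) = 0
λ² - (trace)λ + (det) = 0
trace = 2 + -1 = 1, det = (2)(-1) - (4)(0) = -2
λ² - (1)λ + (-2) = 0
λ = (1 ± √((1)² - 4·(-2))) / 2 = (1 ± √9) / 2
Solving: λ = -1, 2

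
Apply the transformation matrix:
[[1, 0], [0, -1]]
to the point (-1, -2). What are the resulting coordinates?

Matrix multiplication:
[[1, 0], [0, -1]] × [-1, -2]ᵀ
= [(1)(-1) + (0)(-2), (0)(-1) + (-1)(-2)]ᵀ
= [-1, 2]ᵀ
Result: (-1, 2)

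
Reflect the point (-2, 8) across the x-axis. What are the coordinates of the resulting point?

Reflection across x-axis: (-2, 8) → (-2, -8)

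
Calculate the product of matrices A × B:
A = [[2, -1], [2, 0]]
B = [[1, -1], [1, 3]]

Matrix multiplication:
C[0][0] = 2×1 + -1×1 = 1
C[0][1] = 2×-1 + -1×3 = -5
C[1][0] = 2×1 + 0×1 = 2
C[1][1] = 2×-1 + 0×3 = -2
Result: [[1, -5], [2, -2]]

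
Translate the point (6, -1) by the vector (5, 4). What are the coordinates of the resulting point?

Translation by (5, 4) (homogeneous matrix [[1, 0, 5], [0, 1, 4], [0, 0, 1]]):
x' = 6 + 5 = 11
y' = -1 + 4 = 3
Result: (11, 3)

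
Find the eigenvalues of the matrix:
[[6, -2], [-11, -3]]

Characteristic equation: det(A - λI) = 0
λ² - (trace)λ + (det) = 0
trace = 6 + -3 = 3, det = (6)(-3) - (-2)(-11) = -40
λ² - (3)λ + (-40) = 0
λ = (3 ± √((3)² - 4·(-40))) / 2 = (3 ± √169) / 2
Solving: λ = -5, 8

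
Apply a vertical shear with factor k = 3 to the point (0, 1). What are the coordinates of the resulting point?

Shear matrix for vertical shear with factor k = 3:
[[1, 0], [3, 1]]
Result: (0, 1) → (0, 1)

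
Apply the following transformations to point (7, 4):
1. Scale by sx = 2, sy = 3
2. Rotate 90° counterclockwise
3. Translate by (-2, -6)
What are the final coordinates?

Step 1: Scale → (14, 12)
Step 2: Rotate 90° → (-12, 14)
Step 3: Translate → (-14, 8)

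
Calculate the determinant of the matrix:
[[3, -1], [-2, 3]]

For a 2×2 matrix [[a, b], [c, d]], det = ad - bc
det = (3)(3) - (-1)(-2) = 9 - 2 = 7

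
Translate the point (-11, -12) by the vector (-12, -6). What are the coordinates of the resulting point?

Translation by (-12, -6) (homogeneous matrix [[1, 0, -12], [0, 1, -6], [0, 0, 1]]):
x' = -11 + -12 = -23
y' = -12 + -6 = -18
Result: (-23, -18)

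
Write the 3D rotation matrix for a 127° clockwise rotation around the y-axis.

Rotation matrix for clockwise 127° around y-axis:
A clockwise rotation by 127° is a counterclockwise rotation by -127°.
cos(-127°) = -0.6018, sin(-127°) = -0.7986
Result: [[-0.6018, 0, -0.7986], [0, 1, 0], [0.7986, 0, -0.6018]]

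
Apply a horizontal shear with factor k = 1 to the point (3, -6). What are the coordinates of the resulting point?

Shear matrix for horizontal shear with factor k = 1:
[[1, 1], [0, 1]]
Result: (3, -6) → (-3, -6)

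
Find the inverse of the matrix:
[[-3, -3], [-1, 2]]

For [[a,b],[c,d]], inverse = (1/det)·[[d,-b],[-c,a]]
det = (-3)(2) - (-3)(-1) = -6 - 3 = -9
Inverse = (1/-9)·[[2, 3], [1, -3]]
= [[-2/9, -1/3], [-1/9, 1/3]]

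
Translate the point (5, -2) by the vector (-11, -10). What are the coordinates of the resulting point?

Translation by (-11, -10) (homogeneous matrix [[1, 0, -11], [0, 1, -10], [0, 0, 1]]):
x' = 5 + -11 = -6
y' = -2 + -10 = -12
Result: (-6, -12)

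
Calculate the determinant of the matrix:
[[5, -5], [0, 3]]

For a 2×2 matrix [[a, b], [c, d]], det = ad - bc
det = (5)(3) - (-5)(0) = 15 - 0 = 15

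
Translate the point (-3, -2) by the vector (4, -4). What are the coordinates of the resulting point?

Translation by (4, -4) (homogeneous matrix [[1, 0, 4], [0, 1, -4], [0, 0, 1]]):
x' = -3 + 4 = 1
y' = -2 + -4 = -6
Result: (1, -6)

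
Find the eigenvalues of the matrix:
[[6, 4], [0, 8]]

Characteristic equation: det(A - λI) = 0
λ² - (trace)λ + (det) = 0
trace = 6 + 8 = 14, det = (6)(8) - (4)(0) = 48
λ² - (14)λ + (48) = 0
λ = (14 ± √((14)² - 4·(48))) / 2 = (14 ± √4) / 2
Solving: λ = 6, 8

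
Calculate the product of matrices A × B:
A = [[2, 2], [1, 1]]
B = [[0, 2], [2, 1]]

Matrix multiplication:
C[0][0] = 2×0 + 2×2 = 4
C[0][1] = 2×2 + 2×1 = 6
C[1][0] = 1×0 + 1×2 = 2
C[1][1] = 1×2 + 1×1 = 3
Result: [[4, 6], [2, 3]]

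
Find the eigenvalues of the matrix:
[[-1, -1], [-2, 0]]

Characteristic equation: det(A - λI) = 0
λ² - (trace)λ + (det) = 0
trace = -1 + 0 = -1, det = (-1)(0) - (-1)(-2) = -2
λ² - (-1)λ + (-2) = 0
λ = (-1 ± √((-1)² - 4·(-2))) / 2 = (-1 ± √9) / 2
Solving: λ = -2, 1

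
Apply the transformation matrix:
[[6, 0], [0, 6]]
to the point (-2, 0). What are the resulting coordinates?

Matrix multiplication:
[[6, 0], [0, 6]] × [-2, 0]ᵀ
= [(6)(-2) + (0)(0), (0)(-2) + (6)(0)]ᵀ
= [-12, 0]ᵀ
Result: (-12, 0)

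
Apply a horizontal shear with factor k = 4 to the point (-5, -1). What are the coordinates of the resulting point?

Shear matrix for horizontal shear with factor k = 4:
[[1, 4], [0, 1]]
Result: (-5, -1) → (-9, -1)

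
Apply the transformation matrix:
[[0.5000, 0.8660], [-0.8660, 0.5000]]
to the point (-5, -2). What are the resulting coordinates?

Matrix multiplication:
[[0.5000, 0.8660], [-0.8660, 0.5000]] × [-5, -2]ᵀ
= [(0.5000)(-5) + (0.8660)(-2), (-0.8660)(-5) + (0.5000)(-2)]ᵀ
= [-4.2320, 3.3300]ᵀ
Result: (-4.2320, 3.3300)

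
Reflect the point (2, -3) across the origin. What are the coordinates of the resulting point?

Reflection across origin: (2, -3) → (-2, 3)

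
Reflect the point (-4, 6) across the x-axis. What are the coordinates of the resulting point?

Reflection across x-axis: (-4, 6) → (-4, -6)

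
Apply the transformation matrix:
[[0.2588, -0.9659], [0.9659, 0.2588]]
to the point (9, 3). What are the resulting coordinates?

Matrix multiplication:
[[0.2588, -0.9659], [0.9659, 0.2588]] × [9, 3]ᵀ
= [(0.2588)(9) + (-0.9659)(3), (0.9659)(9) + (0.2588)(3)]ᵀ
= [-0.5685, 9.4695]ᵀ
Result: (-0.5685, 9.4695)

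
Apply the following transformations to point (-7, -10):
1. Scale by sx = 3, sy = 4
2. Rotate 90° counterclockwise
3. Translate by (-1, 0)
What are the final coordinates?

Step 1: Scale → (-21, -40)
Step 2: Rotate 90° → (40, -21)
Step 3: Translate → (39, -21)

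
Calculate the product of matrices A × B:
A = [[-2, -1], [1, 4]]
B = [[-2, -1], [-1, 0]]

Matrix multiplication:
C[0][0] = -2×-2 + -1×-1 = 5
C[0][1] = -2×-1 + -1×0 = 2
C[1][0] = 1×-2 + 4×-1 = -6
C[1][1] = 1×-1 + 4×0 = -1
Result: [[5, 2], [-6, -1]]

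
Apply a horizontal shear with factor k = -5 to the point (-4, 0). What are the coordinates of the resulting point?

Shear matrix for horizontal shear with factor k = -5:
[[1, -5], [0, 1]]
Result: (-4, 0) → (-4, 0)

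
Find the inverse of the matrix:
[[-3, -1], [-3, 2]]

For [[a,b],[c,d]], inverse = (1/det)·[[d,-b],[-c,a]]
det = (-3)(2) - (-1)(-3) = -6 - 3 = -9
Inverse = (1/-9)·[[2, 1], [3, -3]]
= [[-2/9, -1/9], [-1/3, 1/3]]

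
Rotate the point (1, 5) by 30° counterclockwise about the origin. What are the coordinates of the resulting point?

Rotation matrix for 30°: [[cos 30°, -sin 30°], [sin 30°, cos 30°]] ≈ [[0.866025, -0.500000], [0.500000, 0.866025]]
[[0.866025, -0.500000], [0.500000, 0.866025]] × [1, 5]ᵀ ≈ [-1.6340, 4.8301]ᵀ
Result: (-1.6340, 4.8301)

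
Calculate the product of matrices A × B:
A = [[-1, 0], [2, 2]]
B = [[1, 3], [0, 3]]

Matrix multiplication:
C[0][0] = -1×1 + 0×0 = -1
C[0][1] = -1×3 + 0×3 = -3
C[1][0] = 2×1 + 2×0 = 2
C[1][1] = 2×3 + 2×3 = 12
Result: [[-1, -3], [2, 12]]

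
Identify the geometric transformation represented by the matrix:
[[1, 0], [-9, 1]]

This matrix represents: vertical shear with factor -9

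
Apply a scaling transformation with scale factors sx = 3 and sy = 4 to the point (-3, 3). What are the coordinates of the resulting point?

Scaling matrix:
[[3, 0], [0, 4]]
Result: (-3 × 3, 3 × 4) = (-9, 12)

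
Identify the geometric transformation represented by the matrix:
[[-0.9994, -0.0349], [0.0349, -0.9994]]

This matrix represents: rotation by 178° counterclockwise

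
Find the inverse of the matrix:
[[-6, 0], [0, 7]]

For [[a,b],[c,d]], inverse = (1/det)·[[d,-b],[-c,a]]
det = (-6)(7) - (0)(0) = -42 - 0 = -42
Inverse = (1/-42)·[[7, 0], [0, -6]]
= [[-1/6, 0], [0, 1/7]]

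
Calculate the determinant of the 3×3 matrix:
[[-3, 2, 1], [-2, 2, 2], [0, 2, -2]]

Expansion along first row:
det = -3·det([[2,2],[2,-2]]) - 2·det([[-2,2],[0,-2]]) + 1·det([[-2,2],[0,2]])
    = -3·(2·-2 - 2·2) - 2·(-2·-2 - 2·0) + 1·(-2·2 - 2·0)
    = -3·-8 - 2·4 + 1·-4
    = 24 + -8 + -4 = 12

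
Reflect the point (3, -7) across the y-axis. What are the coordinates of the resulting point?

Reflection across y-axis: (3, -7) → (-3, -7)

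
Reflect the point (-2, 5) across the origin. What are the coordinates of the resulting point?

Reflection across origin: (-2, 5) → (2, -5)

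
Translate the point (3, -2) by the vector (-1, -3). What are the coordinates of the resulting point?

Translation by (-1, -3) (homogeneous matrix [[1, 0, -1], [0, 1, -3], [0, 0, 1]]):
x' = 3 + -1 = 2
y' = -2 + -3 = -5
Result: (2, -5)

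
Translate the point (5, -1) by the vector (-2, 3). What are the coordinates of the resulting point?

Translation by (-2, 3) (homogeneous matrix [[1, 0, -2], [0, 1, 3], [0, 0, 1]]):
x' = 5 + -2 = 3
y' = -1 + 3 = 2
Result: (3, 2)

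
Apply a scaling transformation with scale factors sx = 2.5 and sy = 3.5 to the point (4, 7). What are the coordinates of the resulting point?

Scaling matrix:
[[2.50, 0], [0, 3.50]]
Result: (4 × 2.5, 7 × 3.5) = (10, 24.5)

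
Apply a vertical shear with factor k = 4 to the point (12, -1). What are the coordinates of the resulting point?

Shear matrix for vertical shear with factor k = 4:
[[1, 0], [4, 1]]
Result: (12, -1) → (12, 47)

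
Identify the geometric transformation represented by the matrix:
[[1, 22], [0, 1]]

This matrix represents: horizontal shear with factor 22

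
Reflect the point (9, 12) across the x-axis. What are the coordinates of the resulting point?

Reflection across x-axis: (9, 12) → (9, -12)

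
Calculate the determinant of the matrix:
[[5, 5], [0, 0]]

For a 2×2 matrix [[a, b], [c, d]], det = ad - bc
det = (5)(0) - (5)(0) = 0 - 0 = 0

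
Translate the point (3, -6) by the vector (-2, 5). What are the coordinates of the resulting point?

Translation by (-2, 5) (homogeneous matrix [[1, 0, -2], [0, 1, 5], [0, 0, 1]]):
x' = 3 + -2 = 1
y' = -6 + 5 = -1
Result: (1, -1)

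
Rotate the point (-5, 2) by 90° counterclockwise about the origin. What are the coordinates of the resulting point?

Rotation matrix for 90°: [[cos 90°, -sin 90°], [sin 90°, cos 90°]] = [[0, -1], [1, 0]]
[[0, -1], [1, 0]] × [-5, 2]ᵀ = [-2, -5]ᵀ
Result: (-2, -5)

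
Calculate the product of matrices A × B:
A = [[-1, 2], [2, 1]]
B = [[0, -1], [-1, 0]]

Matrix multiplication:
C[0][0] = -1×0 + 2×-1 = -2
C[0][1] = -1×-1 + 2×0 = 1
C[1][0] = 2×0 + 1×-1 = -1
C[1][1] = 2×-1 + 1×0 = -2
Result: [[-2, 1], [-1, -2]]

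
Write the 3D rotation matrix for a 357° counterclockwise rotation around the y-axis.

Rotation matrix for counterclockwise 357° around y-axis:
cos(357°) = 0.9986, sin(357°) = -0.0523
Result: [[0.9986, 0, -0.0523], [0, 1, 0], [0.0523, 0, 0.9986]]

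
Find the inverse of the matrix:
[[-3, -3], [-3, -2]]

For [[a,b],[c,d]], inverse = (1/det)·[[d,-b],[-c,a]]
det = (-3)(-2) - (-3)(-3) = 6 - 9 = -3
Inverse = (1/-3)·[[-2, 3], [3, -3]]
= [[2/3, -1], [-1, 1]]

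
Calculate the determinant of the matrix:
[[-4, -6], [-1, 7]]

For a 2×2 matrix [[a, b], [c, d]], det = ad - bc
det = (-4)(7) - (-6)(-1) = -28 - 6 = -34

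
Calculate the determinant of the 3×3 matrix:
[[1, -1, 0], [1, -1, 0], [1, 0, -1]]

Expansion along first row:
det = 1·det([[-1,0],[0,-1]]) - -1·det([[1,0],[1,-1]]) + 0·det([[1,-1],[1,0]])
    = 1·(-1·-1 - 0·0) - -1·(1·-1 - 0·1) + 0·(1·0 - -1·1)
    = 1·1 - -1·-1 + 0·1
    = 1 + -1 + 0 = 0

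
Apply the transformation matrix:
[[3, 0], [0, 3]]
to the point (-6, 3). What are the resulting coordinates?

Matrix multiplication:
[[3, 0], [0, 3]] × [-6, 3]ᵀ
= [(3)(-6) + (0)(3), (0)(-6) + (3)(3)]ᵀ
= [-18, 9]ᵀ
Result: (-18, 9)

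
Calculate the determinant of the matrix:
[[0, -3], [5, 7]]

For a 2×2 matrix [[a, b], [c, d]], det = ad - bc
det = (0)(7) - (-3)(5) = 0 - -15 = 15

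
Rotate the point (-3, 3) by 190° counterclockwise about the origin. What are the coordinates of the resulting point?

Rotation matrix for 190°: [[cos 190°, -sin 190°], [sin 190°, cos 190°]] ≈ [[-0.984808, 0.173648], [-0.173648, -0.984808]]
[[-0.984808, 0.173648], [-0.173648, -0.984808]] × [-3, 3]ᵀ ≈ [3.4754, -2.4335]ᵀ
Result: (3.4754, -2.4335)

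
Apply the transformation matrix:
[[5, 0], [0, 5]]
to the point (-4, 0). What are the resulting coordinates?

Matrix multiplication:
[[5, 0], [0, 5]] × [-4, 0]ᵀ
= [(5)(-4) + (0)(0), (0)(-4) + (5)(0)]ᵀ
= [-20, 0]ᵀ
Result: (-20, 0)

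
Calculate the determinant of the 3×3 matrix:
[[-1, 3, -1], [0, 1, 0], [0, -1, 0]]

Expansion along first row:
det = -1·det([[1,0],[-1,0]]) - 3·det([[0,0],[0,0]]) + -1·det([[0,1],[0,-1]])
    = -1·(1·0 - 0·-1) - 3·(0·0 - 0·0) + -1·(0·-1 - 1·0)
    = -1·0 - 3·0 + -1·0
    = 0 + 0 + 0 = 0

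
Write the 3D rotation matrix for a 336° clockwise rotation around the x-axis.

Rotation matrix for clockwise 336° around x-axis:
A clockwise rotation by 336° is a counterclockwise rotation by -336°.
cos(-336°) = 0.9135, sin(-336°) = 0.4067
Result: [[1, 0, 0], [0, 0.9135, -0.4067], [0, 0.4067, 0.9135]]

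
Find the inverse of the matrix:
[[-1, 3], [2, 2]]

For [[a,b],[c,d]], inverse = (1/det)·[[d,-b],[-c,a]]
det = (-1)(2) - (3)(2) = -2 - 6 = -8
Inverse = (1/-8)·[[2, -3], [-2, -1]]
= [[-1/4, 3/8], [1/4, 1/8]]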